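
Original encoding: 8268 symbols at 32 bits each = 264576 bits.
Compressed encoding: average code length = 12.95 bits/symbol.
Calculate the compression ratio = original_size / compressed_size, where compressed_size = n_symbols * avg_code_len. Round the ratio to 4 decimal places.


original_size = n_symbols * orig_bits = 8268 * 32 = 264576 bits
compressed_size = n_symbols * avg_code_len = 8268 * 12.95 = 107070.6 bits
ratio = original_size / compressed_size = 264576 / 107070.6 = 2.471

Compression ratio = 2.471


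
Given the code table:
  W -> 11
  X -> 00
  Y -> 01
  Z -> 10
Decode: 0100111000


Decoding:
01 -> Y
00 -> X
11 -> W
10 -> Z
00 -> X


Result: YXWZX


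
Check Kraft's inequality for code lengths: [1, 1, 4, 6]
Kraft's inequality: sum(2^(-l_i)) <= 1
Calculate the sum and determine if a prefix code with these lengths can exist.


Sum = 2^(-1) + 2^(-1) + 2^(-4) + 2^(-6)
    = 0.5 + 0.5 + 0.0625 + 0.015625
    = 69/64 = 1.078125
Since 1.078125 > 1, Kraft's inequality is NOT satisfied.
A prefix code with these lengths CANNOT exist.

Kraft sum = 1.078125. Not satisfied.


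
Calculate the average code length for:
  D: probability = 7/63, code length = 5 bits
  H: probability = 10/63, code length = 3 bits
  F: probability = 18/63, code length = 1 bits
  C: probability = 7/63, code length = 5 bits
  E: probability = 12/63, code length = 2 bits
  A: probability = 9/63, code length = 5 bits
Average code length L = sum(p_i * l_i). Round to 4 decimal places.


Weighted contributions p_i * l_i:
  D: (7/63) * 5 = 35/63
  H: (10/63) * 3 = 30/63
  F: (18/63) * 1 = 18/63
  C: (7/63) * 5 = 35/63
  E: (12/63) * 2 = 24/63
  A: (9/63) * 5 = 45/63
Sum = (35 + 30 + 18 + 35 + 24 + 45)/63 = 187/63

L = 187/63 = 2.9683 bits/symbol


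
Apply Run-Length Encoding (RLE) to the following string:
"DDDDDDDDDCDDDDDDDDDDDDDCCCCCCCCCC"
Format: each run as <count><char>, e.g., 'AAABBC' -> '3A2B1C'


Scanning runs left to right:
  i=0: run of 'D' x 9 -> '9D'
  i=9: run of 'C' x 1 -> '1C'
  i=10: run of 'D' x 13 -> '13D'
  i=23: run of 'C' x 10 -> '10C'

RLE = 9D1C13D10C


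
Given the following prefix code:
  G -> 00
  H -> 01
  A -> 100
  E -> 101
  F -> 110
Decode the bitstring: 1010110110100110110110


Decoding step by step:
Bits 101 -> E
Bits 01 -> H
Bits 101 -> E
Bits 101 -> E
Bits 00 -> G
Bits 110 -> F
Bits 110 -> F
Bits 110 -> F


Decoded message: EHEEGFFF


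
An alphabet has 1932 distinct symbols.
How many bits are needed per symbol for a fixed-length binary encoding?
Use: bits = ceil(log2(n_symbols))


log2(1932) = 10.9159
Bracket: 2^10 = 1024 < 1932 <= 2^11 = 2048
So ceil(log2(1932)) = 11

bits = ceil(log2(1932)) = ceil(10.9159) = 11 bits


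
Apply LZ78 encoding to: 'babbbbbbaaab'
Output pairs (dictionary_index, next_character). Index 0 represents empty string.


LZ78 encoding steps:
Dictionary: {0: ''}
Step 1: w='' (idx 0), next='b' -> output (0, 'b'), add 'b' as idx 1
Step 2: w='' (idx 0), next='a' -> output (0, 'a'), add 'a' as idx 2
Step 3: w='b' (idx 1), next='b' -> output (1, 'b'), add 'bb' as idx 3
Step 4: w='bb' (idx 3), next='b' -> output (3, 'b'), add 'bbb' as idx 4
Step 5: w='b' (idx 1), next='a' -> output (1, 'a'), add 'ba' as idx 5
Step 6: w='a' (idx 2), next='a' -> output (2, 'a'), add 'aa' as idx 6
Step 7: w='b' (idx 1), end of input -> output (1, '')


Encoded: [(0, 'b'), (0, 'a'), (1, 'b'), (3, 'b'), (1, 'a'), (2, 'a'), (1, '')]


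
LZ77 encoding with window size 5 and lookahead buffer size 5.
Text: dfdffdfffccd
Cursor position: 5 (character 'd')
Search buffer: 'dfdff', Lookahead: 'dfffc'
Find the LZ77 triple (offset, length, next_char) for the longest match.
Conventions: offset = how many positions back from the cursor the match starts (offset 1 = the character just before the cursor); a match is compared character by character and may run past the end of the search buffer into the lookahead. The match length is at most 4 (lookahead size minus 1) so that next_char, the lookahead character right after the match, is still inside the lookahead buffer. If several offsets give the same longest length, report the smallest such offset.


Try each offset into the search buffer:
  offset=1 (pos 4, char 'f'): match length 0
  offset=2 (pos 3, char 'f'): match length 0
  offset=3 (pos 2, char 'd'): match length 3
  offset=4 (pos 1, char 'f'): match length 0
  offset=5 (pos 0, char 'd'): match length 2
Longest match has length 3 at offset 3.
next_char = character at position 5 + 3 = 8 -> 'f'

Best match: offset=3, length=3 (matching 'dff' starting at position 2)
LZ77 triple: (3, 3, 'f')


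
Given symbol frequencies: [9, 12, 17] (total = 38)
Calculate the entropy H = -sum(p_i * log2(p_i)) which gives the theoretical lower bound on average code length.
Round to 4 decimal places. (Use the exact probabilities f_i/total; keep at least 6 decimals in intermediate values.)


Per-symbol terms -p_i * log2(p_i) with p_i = f_i/38:
  p = 9/38 = 0.236842: log2(p) = -2.078003, -p*log2(p) = 0.492158
  p = 12/38 = 0.315789: log2(p) = -1.662965, -p*log2(p) = 0.525147
  p = 17/38 = 0.447368: log2(p) = -1.160465, -p*log2(p) = 0.519155
H = 0.492158 + 0.525147 + 0.519155 = 1.536460

H = 1.5365 bits/symbol


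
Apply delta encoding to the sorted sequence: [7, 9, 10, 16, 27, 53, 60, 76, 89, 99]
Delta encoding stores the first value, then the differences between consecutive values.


First value: 7
Deltas:
  9 - 7 = 2
  10 - 9 = 1
  16 - 10 = 6
  27 - 16 = 11
  53 - 27 = 26
  60 - 53 = 7
  76 - 60 = 16
  89 - 76 = 13
  99 - 89 = 10


Delta encoded: [7, 2, 1, 6, 11, 26, 7, 16, 13, 10]


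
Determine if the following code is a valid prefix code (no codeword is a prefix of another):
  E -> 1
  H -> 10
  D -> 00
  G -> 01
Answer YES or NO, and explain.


Checking each pair (does one codeword prefix another?):
  E='1' vs H='10': prefix -- VIOLATION

NO -- this is NOT a valid prefix code. E (1) is a prefix of H (10).


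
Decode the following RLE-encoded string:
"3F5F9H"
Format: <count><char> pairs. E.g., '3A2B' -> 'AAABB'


Expanding each <count><char> pair:
  3F -> 'FFF'
  5F -> 'FFFFF'
  9H -> 'HHHHHHHHH'

Decoded = FFFFFFFFHHHHHHHHH


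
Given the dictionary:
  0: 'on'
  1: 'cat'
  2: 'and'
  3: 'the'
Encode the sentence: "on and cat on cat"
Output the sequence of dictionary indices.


Look up each word in the dictionary:
  'on' -> 0
  'and' -> 2
  'cat' -> 1
  'on' -> 0
  'cat' -> 1

Encoded: [0, 2, 1, 0, 1]


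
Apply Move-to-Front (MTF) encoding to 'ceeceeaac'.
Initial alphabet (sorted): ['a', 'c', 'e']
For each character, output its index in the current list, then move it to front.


MTF encoding:
'c': index 1 in ['a', 'c', 'e'] -> ['c', 'a', 'e']
'e': index 2 in ['c', 'a', 'e'] -> ['e', 'c', 'a']
'e': index 0 in ['e', 'c', 'a'] -> ['e', 'c', 'a']
'c': index 1 in ['e', 'c', 'a'] -> ['c', 'e', 'a']
'e': index 1 in ['c', 'e', 'a'] -> ['e', 'c', 'a']
'e': index 0 in ['e', 'c', 'a'] -> ['e', 'c', 'a']
'a': index 2 in ['e', 'c', 'a'] -> ['a', 'e', 'c']
'a': index 0 in ['a', 'e', 'c'] -> ['a', 'e', 'c']
'c': index 2 in ['a', 'e', 'c'] -> ['c', 'a', 'e']


Output: [1, 2, 0, 1, 1, 0, 2, 0, 2]


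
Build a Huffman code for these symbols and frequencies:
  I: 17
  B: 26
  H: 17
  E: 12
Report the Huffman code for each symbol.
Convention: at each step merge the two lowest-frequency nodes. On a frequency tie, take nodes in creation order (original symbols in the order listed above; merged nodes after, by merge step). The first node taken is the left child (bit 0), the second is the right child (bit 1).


Huffman tree construction:
Step 1: Merge E(12) + I(17) = 29
Step 2: Merge H(17) + B(26) = 43
Step 3: Merge (E+I)(29) + (H+B)(43) = 72
Read each symbol's code off the tree from the root (left child = 0, right child = 1).

Codes:
  I: 01 (length 2)
  B: 11 (length 2)
  H: 10 (length 2)
  E: 00 (length 2)
Average code length: 144/72 = 2.0000 bits/symbol


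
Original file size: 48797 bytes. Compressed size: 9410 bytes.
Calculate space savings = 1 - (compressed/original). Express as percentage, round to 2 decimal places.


ratio = compressed/original = 9410/48797 = 0.19284
savings = 1 - ratio = 1 - 0.19284 = 0.80716
as a percentage: 0.80716 * 100 = 80.72%

Space savings = 1 - 9410/48797 = 80.72%


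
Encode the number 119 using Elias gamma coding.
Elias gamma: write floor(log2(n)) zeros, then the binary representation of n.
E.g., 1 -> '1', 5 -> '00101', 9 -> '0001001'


num_bits = floor(log2(119)) + 1 = 7
leading_zeros = num_bits - 1 = 6
binary(119) = 1110111

Elias gamma(119) = '000000' + '1110111' = 0000001110111 (13 bits)


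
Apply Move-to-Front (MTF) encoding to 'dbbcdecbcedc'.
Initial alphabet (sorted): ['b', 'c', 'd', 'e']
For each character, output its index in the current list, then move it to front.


MTF encoding:
'd': index 2 in ['b', 'c', 'd', 'e'] -> ['d', 'b', 'c', 'e']
'b': index 1 in ['d', 'b', 'c', 'e'] -> ['b', 'd', 'c', 'e']
'b': index 0 in ['b', 'd', 'c', 'e'] -> ['b', 'd', 'c', 'e']
'c': index 2 in ['b', 'd', 'c', 'e'] -> ['c', 'b', 'd', 'e']
'd': index 2 in ['c', 'b', 'd', 'e'] -> ['d', 'c', 'b', 'e']
'e': index 3 in ['d', 'c', 'b', 'e'] -> ['e', 'd', 'c', 'b']
'c': index 2 in ['e', 'd', 'c', 'b'] -> ['c', 'e', 'd', 'b']
'b': index 3 in ['c', 'e', 'd', 'b'] -> ['b', 'c', 'e', 'd']
'c': index 1 in ['b', 'c', 'e', 'd'] -> ['c', 'b', 'e', 'd']
'e': index 2 in ['c', 'b', 'e', 'd'] -> ['e', 'c', 'b', 'd']
'd': index 3 in ['e', 'c', 'b', 'd'] -> ['d', 'e', 'c', 'b']
'c': index 2 in ['d', 'e', 'c', 'b'] -> ['c', 'd', 'e', 'b']


Output: [2, 1, 0, 2, 2, 3, 2, 3, 1, 2, 3, 2]


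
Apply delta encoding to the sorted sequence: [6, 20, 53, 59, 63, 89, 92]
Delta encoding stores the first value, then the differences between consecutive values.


First value: 6
Deltas:
  20 - 6 = 14
  53 - 20 = 33
  59 - 53 = 6
  63 - 59 = 4
  89 - 63 = 26
  92 - 89 = 3


Delta encoded: [6, 14, 33, 6, 4, 26, 3]


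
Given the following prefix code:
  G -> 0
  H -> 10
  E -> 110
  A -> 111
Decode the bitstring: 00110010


Decoding step by step:
Bits 0 -> G
Bits 0 -> G
Bits 110 -> E
Bits 0 -> G
Bits 10 -> H


Decoded message: GGEGH


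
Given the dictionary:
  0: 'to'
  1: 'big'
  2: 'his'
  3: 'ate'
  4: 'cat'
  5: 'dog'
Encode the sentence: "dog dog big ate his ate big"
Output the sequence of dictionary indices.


Look up each word in the dictionary:
  'dog' -> 5
  'dog' -> 5
  'big' -> 1
  'ate' -> 3
  'his' -> 2
  'ate' -> 3
  'big' -> 1

Encoded: [5, 5, 1, 3, 2, 3, 1]


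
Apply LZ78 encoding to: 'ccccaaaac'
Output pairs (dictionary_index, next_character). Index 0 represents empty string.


LZ78 encoding steps:
Dictionary: {0: ''}
Step 1: w='' (idx 0), next='c' -> output (0, 'c'), add 'c' as idx 1
Step 2: w='c' (idx 1), next='c' -> output (1, 'c'), add 'cc' as idx 2
Step 3: w='c' (idx 1), next='a' -> output (1, 'a'), add 'ca' as idx 3
Step 4: w='' (idx 0), next='a' -> output (0, 'a'), add 'a' as idx 4
Step 5: w='a' (idx 4), next='a' -> output (4, 'a'), add 'aa' as idx 5
Step 6: w='c' (idx 1), end of input -> output (1, '')


Encoded: [(0, 'c'), (1, 'c'), (1, 'a'), (0, 'a'), (4, 'a'), (1, '')]


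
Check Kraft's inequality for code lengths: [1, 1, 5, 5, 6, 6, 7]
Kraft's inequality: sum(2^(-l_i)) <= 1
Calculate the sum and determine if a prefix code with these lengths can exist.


Sum = 2^(-1) + 2^(-1) + 2^(-5) + 2^(-5) + 2^(-6) + 2^(-6) + 2^(-7)
    = 0.5 + 0.5 + 0.03125 + 0.03125 + 0.015625 + 0.015625 + 0.0078125
    = 141/128 = 1.1015625
Since 1.1015625 > 1, Kraft's inequality is NOT satisfied.
A prefix code with these lengths CANNOT exist.

Kraft sum = 1.1015625. Not satisfied.


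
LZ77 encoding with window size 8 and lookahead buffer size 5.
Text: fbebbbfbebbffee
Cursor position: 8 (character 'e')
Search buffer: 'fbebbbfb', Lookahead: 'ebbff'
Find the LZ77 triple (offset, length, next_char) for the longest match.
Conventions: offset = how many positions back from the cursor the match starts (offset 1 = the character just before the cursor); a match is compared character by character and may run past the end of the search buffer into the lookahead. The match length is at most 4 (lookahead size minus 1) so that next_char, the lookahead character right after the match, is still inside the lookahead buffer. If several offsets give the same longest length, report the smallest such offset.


Try each offset into the search buffer:
  offset=1 (pos 7, char 'b'): match length 0
  offset=2 (pos 6, char 'f'): match length 0
  offset=3 (pos 5, char 'b'): match length 0
  offset=4 (pos 4, char 'b'): match length 0
  offset=5 (pos 3, char 'b'): match length 0
  offset=6 (pos 2, char 'e'): match length 3
  offset=7 (pos 1, char 'b'): match length 0
  offset=8 (pos 0, char 'f'): match length 0
Longest match has length 3 at offset 6.
next_char = character at position 8 + 3 = 11 -> 'f'

Best match: offset=6, length=3 (matching 'ebb' starting at position 2)
LZ77 triple: (6, 3, 'f')


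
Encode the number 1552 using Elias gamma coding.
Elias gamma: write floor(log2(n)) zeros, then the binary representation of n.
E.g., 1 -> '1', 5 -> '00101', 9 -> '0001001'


num_bits = floor(log2(1552)) + 1 = 11
leading_zeros = num_bits - 1 = 10
binary(1552) = 11000010000

Elias gamma(1552) = '0000000000' + '11000010000' = 000000000011000010000 (21 bits)


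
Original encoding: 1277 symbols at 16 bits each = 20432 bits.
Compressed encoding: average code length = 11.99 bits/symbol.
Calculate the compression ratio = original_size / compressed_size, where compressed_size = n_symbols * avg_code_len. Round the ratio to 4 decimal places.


original_size = n_symbols * orig_bits = 1277 * 16 = 20432 bits
compressed_size = n_symbols * avg_code_len = 1277 * 11.99 = 15311.23 bits
ratio = original_size / compressed_size = 20432 / 15311.23 = 1.3344

Compression ratio = 1.3344


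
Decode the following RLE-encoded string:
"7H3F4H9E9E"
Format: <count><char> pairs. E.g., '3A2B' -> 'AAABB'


Expanding each <count><char> pair:
  7H -> 'HHHHHHH'
  3F -> 'FFF'
  4H -> 'HHHH'
  9E -> 'EEEEEEEEE'
  9E -> 'EEEEEEEEE'

Decoded = HHHHHHHFFFHHHHEEEEEEEEEEEEEEEEEE


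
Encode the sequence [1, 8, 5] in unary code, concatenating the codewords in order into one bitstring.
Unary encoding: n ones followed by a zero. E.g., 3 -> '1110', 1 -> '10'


Encode each number as n ones followed by a terminating 0:
  1 -> 10 (2 bits)
  8 -> 111111110 (9 bits)
  5 -> 111110 (6 bits)
Total length = 2 + 9 + 6 = 17 bits.

Unary([1, 8, 5]) = 10111111110111110 (17 bits)


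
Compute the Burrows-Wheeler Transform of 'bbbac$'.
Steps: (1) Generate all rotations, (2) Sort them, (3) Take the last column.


Rotations (sorted):
  0: $bbbac -> last char: c
  1: ac$bbb -> last char: b
  2: bac$bb -> last char: b
  3: bbac$b -> last char: b
  4: bbbac$ -> last char: $
  5: c$bbba -> last char: a


BWT = cbbb$a


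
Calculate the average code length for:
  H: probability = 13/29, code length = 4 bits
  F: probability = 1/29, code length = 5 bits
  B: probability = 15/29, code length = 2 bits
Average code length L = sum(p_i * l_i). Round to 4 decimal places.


Weighted contributions p_i * l_i:
  H: (13/29) * 4 = 52/29
  F: (1/29) * 5 = 5/29
  B: (15/29) * 2 = 30/29
Sum = (52 + 5 + 30)/29 = 87/29

L = 87/29 = 3.0000 bits/symbol


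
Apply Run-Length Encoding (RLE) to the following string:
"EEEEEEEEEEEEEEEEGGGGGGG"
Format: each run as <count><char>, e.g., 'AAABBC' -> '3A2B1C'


Scanning runs left to right:
  i=0: run of 'E' x 16 -> '16E'
  i=16: run of 'G' x 7 -> '7G'

RLE = 16E7G


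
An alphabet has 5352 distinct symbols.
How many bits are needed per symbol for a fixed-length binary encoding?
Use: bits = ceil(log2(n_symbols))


log2(5352) = 12.3859
Bracket: 2^12 = 4096 < 5352 <= 2^13 = 8192
So ceil(log2(5352)) = 13

bits = ceil(log2(5352)) = ceil(12.3859) = 13 bits


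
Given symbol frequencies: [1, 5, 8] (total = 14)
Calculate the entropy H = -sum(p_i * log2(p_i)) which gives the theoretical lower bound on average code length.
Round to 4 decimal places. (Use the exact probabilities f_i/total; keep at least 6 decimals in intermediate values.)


Per-symbol terms -p_i * log2(p_i) with p_i = f_i/14:
  p = 1/14 = 0.071429: log2(p) = -3.807355, -p*log2(p) = 0.271954
  p = 5/14 = 0.357143: log2(p) = -1.485427, -p*log2(p) = 0.530510
  p = 8/14 = 0.571429: log2(p) = -0.807355, -p*log2(p) = 0.461346
H = 0.271954 + 0.530510 + 0.461346 = 1.263810

H = 1.2638 bits/symbol


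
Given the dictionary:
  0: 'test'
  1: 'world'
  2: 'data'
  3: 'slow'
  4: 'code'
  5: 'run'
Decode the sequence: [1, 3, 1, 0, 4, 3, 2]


Look up each index in the dictionary:
  1 -> 'world'
  3 -> 'slow'
  1 -> 'world'
  0 -> 'test'
  4 -> 'code'
  3 -> 'slow'
  2 -> 'data'

Decoded: "world slow world test code slow data"


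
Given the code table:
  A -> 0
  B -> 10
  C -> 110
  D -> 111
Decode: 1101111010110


Decoding:
110 -> C
111 -> D
10 -> B
10 -> B
110 -> C


Result: CDBBC


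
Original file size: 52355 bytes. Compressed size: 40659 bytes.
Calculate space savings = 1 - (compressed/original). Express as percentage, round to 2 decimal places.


ratio = compressed/original = 40659/52355 = 0.776602
savings = 1 - ratio = 1 - 0.776602 = 0.223398
as a percentage: 0.223398 * 100 = 22.34%

Space savings = 1 - 40659/52355 = 22.34%


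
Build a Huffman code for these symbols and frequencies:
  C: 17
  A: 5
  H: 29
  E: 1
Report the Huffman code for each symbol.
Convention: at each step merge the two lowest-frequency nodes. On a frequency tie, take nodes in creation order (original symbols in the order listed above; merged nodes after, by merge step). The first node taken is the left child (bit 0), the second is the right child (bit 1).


Huffman tree construction:
Step 1: Merge E(1) + A(5) = 6
Step 2: Merge (E+A)(6) + C(17) = 23
Step 3: Merge ((E+A)+C)(23) + H(29) = 52
Read each symbol's code off the tree from the root (left child = 0, right child = 1).

Codes:
  C: 01 (length 2)
  A: 001 (length 3)
  H: 1 (length 1)
  E: 000 (length 3)
Average code length: 81/52 = 1.5577 bits/symbol


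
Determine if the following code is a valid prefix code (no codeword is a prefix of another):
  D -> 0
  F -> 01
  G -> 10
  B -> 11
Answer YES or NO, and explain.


Checking each pair (does one codeword prefix another?):
  D='0' vs F='01': prefix -- VIOLATION

NO -- this is NOT a valid prefix code. D (0) is a prefix of F (01).


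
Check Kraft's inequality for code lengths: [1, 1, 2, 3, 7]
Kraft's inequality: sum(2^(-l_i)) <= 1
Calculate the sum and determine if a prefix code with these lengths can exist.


Sum = 2^(-1) + 2^(-1) + 2^(-2) + 2^(-3) + 2^(-7)
    = 0.5 + 0.5 + 0.25 + 0.125 + 0.0078125
    = 177/128 = 1.3828125
Since 1.3828125 > 1, Kraft's inequality is NOT satisfied.
A prefix code with these lengths CANNOT exist.

Kraft sum = 1.3828125. Not satisfied.


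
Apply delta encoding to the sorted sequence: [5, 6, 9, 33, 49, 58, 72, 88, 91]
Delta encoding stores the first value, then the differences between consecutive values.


First value: 5
Deltas:
  6 - 5 = 1
  9 - 6 = 3
  33 - 9 = 24
  49 - 33 = 16
  58 - 49 = 9
  72 - 58 = 14
  88 - 72 = 16
  91 - 88 = 3


Delta encoded: [5, 1, 3, 24, 16, 9, 14, 16, 3]


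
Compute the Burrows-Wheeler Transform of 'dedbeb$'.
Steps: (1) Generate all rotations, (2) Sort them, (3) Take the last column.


Rotations (sorted):
  0: $dedbeb -> last char: b
  1: b$dedbe -> last char: e
  2: beb$ded -> last char: d
  3: dbeb$de -> last char: e
  4: dedbeb$ -> last char: $
  5: eb$dedb -> last char: b
  6: edbeb$d -> last char: d


BWT = bede$bd


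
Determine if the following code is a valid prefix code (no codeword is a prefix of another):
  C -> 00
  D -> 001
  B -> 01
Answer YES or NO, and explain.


Checking each pair (does one codeword prefix another?):
  C='00' vs D='001': prefix -- VIOLATION

NO -- this is NOT a valid prefix code. C (00) is a prefix of D (001).


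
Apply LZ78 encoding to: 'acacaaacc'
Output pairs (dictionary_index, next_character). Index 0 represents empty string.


LZ78 encoding steps:
Dictionary: {0: ''}
Step 1: w='' (idx 0), next='a' -> output (0, 'a'), add 'a' as idx 1
Step 2: w='' (idx 0), next='c' -> output (0, 'c'), add 'c' as idx 2
Step 3: w='a' (idx 1), next='c' -> output (1, 'c'), add 'ac' as idx 3
Step 4: w='a' (idx 1), next='a' -> output (1, 'a'), add 'aa' as idx 4
Step 5: w='ac' (idx 3), next='c' -> output (3, 'c'), add 'acc' as idx 5


Encoded: [(0, 'a'), (0, 'c'), (1, 'c'), (1, 'a'), (3, 'c')]


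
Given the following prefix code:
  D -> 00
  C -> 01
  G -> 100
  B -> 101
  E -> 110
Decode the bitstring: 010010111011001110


Decoding step by step:
Bits 01 -> C
Bits 00 -> D
Bits 101 -> B
Bits 110 -> E
Bits 110 -> E
Bits 01 -> C
Bits 110 -> E


Decoded message: CDBEECE


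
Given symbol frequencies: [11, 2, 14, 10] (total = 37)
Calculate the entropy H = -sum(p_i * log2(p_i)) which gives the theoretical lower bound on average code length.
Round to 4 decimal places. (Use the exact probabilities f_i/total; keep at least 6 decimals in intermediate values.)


Per-symbol terms -p_i * log2(p_i) with p_i = f_i/37:
  p = 11/37 = 0.297297: log2(p) = -1.750022, -p*log2(p) = 0.520277
  p = 2/37 = 0.054054: log2(p) = -4.209453, -p*log2(p) = 0.227538
  p = 14/37 = 0.378378: log2(p) = -1.402098, -p*log2(p) = 0.530524
  p = 10/37 = 0.270270: log2(p) = -1.887525, -p*log2(p) = 0.510142
H = 0.520277 + 0.227538 + 0.530524 + 0.510142 = 1.788481

H = 1.7885 bits/symbol


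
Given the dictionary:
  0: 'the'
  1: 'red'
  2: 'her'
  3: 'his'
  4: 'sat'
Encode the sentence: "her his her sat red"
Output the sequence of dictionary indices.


Look up each word in the dictionary:
  'her' -> 2
  'his' -> 3
  'her' -> 2
  'sat' -> 4
  'red' -> 1

Encoded: [2, 3, 2, 4, 1]


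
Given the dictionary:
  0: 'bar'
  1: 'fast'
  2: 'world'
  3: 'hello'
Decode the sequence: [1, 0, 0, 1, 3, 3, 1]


Look up each index in the dictionary:
  1 -> 'fast'
  0 -> 'bar'
  0 -> 'bar'
  1 -> 'fast'
  3 -> 'hello'
  3 -> 'hello'
  1 -> 'fast'

Decoded: "fast bar bar fast hello hello fast"


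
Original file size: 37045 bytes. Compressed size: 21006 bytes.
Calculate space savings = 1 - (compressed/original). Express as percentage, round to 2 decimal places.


ratio = compressed/original = 21006/37045 = 0.56704
savings = 1 - ratio = 1 - 0.56704 = 0.43296
as a percentage: 0.43296 * 100 = 43.3%

Space savings = 1 - 21006/37045 = 43.3%


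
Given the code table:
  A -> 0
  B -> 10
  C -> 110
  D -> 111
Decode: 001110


Decoding:
0 -> A
0 -> A
111 -> D
0 -> A


Result: AADA


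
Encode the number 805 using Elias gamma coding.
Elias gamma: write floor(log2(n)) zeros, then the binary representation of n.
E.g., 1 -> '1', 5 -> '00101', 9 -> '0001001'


num_bits = floor(log2(805)) + 1 = 10
leading_zeros = num_bits - 1 = 9
binary(805) = 1100100101

Elias gamma(805) = '000000000' + '1100100101' = 0000000001100100101 (19 bits)


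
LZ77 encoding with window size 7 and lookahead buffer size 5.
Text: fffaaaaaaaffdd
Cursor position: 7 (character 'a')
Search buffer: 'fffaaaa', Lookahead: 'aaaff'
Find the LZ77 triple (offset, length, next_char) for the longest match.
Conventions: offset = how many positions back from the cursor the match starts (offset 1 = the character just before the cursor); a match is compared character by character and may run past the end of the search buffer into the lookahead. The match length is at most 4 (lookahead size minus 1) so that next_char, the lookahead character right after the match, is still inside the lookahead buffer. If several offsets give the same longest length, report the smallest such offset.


Try each offset into the search buffer:
  offset=1 (pos 6, char 'a'): match length 3
  offset=2 (pos 5, char 'a'): match length 3
  offset=3 (pos 4, char 'a'): match length 3
  offset=4 (pos 3, char 'a'): match length 3
  offset=5 (pos 2, char 'f'): match length 0
  offset=6 (pos 1, char 'f'): match length 0
  offset=7 (pos 0, char 'f'): match length 0
Longest match has length 3, found at offsets 1, 2, 3, 4; take the smallest, offset 1.
next_char = character at position 7 + 3 = 10 -> 'f'

Best match: offset=1, length=3 (matching 'aaa' starting at position 6)
LZ77 triple: (1, 3, 'f')


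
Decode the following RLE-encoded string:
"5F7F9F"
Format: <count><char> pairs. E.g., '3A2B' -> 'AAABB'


Expanding each <count><char> pair:
  5F -> 'FFFFF'
  7F -> 'FFFFFFF'
  9F -> 'FFFFFFFFF'

Decoded = FFFFFFFFFFFFFFFFFFFFF


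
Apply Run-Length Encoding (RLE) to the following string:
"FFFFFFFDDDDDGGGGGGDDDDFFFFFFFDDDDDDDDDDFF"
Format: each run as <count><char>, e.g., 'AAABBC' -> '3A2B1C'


Scanning runs left to right:
  i=0: run of 'F' x 7 -> '7F'
  i=7: run of 'D' x 5 -> '5D'
  i=12: run of 'G' x 6 -> '6G'
  i=18: run of 'D' x 4 -> '4D'
  i=22: run of 'F' x 7 -> '7F'
  i=29: run of 'D' x 10 -> '10D'
  i=39: run of 'F' x 2 -> '2F'

RLE = 7F5D6G4D7F10D2F


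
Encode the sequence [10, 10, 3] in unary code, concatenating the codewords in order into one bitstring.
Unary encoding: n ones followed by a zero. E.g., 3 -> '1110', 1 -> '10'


Encode each number as n ones followed by a terminating 0:
  10 -> 11111111110 (11 bits)
  10 -> 11111111110 (11 bits)
  3 -> 1110 (4 bits)
Total length = 11 + 11 + 4 = 26 bits.

Unary([10, 10, 3]) = 11111111110111111111101110 (26 bits)


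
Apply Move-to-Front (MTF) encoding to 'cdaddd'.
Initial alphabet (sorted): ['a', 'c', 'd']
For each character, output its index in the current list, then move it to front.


MTF encoding:
'c': index 1 in ['a', 'c', 'd'] -> ['c', 'a', 'd']
'd': index 2 in ['c', 'a', 'd'] -> ['d', 'c', 'a']
'a': index 2 in ['d', 'c', 'a'] -> ['a', 'd', 'c']
'd': index 1 in ['a', 'd', 'c'] -> ['d', 'a', 'c']
'd': index 0 in ['d', 'a', 'c'] -> ['d', 'a', 'c']
'd': index 0 in ['d', 'a', 'c'] -> ['d', 'a', 'c']


Output: [1, 2, 2, 1, 0, 0]


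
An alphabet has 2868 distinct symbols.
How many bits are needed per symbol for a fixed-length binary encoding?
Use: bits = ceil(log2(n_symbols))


log2(2868) = 11.4858
Bracket: 2^11 = 2048 < 2868 <= 2^12 = 4096
So ceil(log2(2868)) = 12

bits = ceil(log2(2868)) = ceil(11.4858) = 12 bits


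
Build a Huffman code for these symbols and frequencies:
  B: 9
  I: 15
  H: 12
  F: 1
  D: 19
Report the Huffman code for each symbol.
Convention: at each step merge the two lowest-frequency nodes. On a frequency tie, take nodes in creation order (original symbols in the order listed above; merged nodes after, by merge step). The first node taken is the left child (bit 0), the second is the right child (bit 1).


Huffman tree construction:
Step 1: Merge F(1) + B(9) = 10
Step 2: Merge (F+B)(10) + H(12) = 22
Step 3: Merge I(15) + D(19) = 34
Step 4: Merge ((F+B)+H)(22) + (I+D)(34) = 56
Read each symbol's code off the tree from the root (left child = 0, right child = 1).

Codes:
  B: 001 (length 3)
  I: 10 (length 2)
  H: 01 (length 2)
  F: 000 (length 3)
  D: 11 (length 2)
Average code length: 122/56 = 2.1786 bits/symbol


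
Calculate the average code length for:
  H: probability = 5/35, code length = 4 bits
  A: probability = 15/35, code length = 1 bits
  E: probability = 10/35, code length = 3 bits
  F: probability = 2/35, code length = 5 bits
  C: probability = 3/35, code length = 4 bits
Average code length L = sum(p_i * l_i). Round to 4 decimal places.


Weighted contributions p_i * l_i:
  H: (5/35) * 4 = 20/35
  A: (15/35) * 1 = 15/35
  E: (10/35) * 3 = 30/35
  F: (2/35) * 5 = 10/35
  C: (3/35) * 4 = 12/35
Sum = (20 + 15 + 30 + 10 + 12)/35 = 87/35

L = 87/35 = 2.4857 bits/symbol


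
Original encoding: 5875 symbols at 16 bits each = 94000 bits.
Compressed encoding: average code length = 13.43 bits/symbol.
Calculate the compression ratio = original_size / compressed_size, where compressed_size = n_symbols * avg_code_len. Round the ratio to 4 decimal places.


original_size = n_symbols * orig_bits = 5875 * 16 = 94000 bits
compressed_size = n_symbols * avg_code_len = 5875 * 13.43 = 78901.25 bits
ratio = original_size / compressed_size = 94000 / 78901.25 = 1.1914

Compression ratio = 1.1914


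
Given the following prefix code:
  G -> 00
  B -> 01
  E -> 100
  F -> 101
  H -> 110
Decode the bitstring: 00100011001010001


Decoding step by step:
Bits 00 -> G
Bits 100 -> E
Bits 01 -> B
Bits 100 -> E
Bits 101 -> F
Bits 00 -> G
Bits 01 -> B


Decoded message: GEBEFGB


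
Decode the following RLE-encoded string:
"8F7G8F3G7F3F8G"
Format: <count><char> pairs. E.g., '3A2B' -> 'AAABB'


Expanding each <count><char> pair:
  8F -> 'FFFFFFFF'
  7G -> 'GGGGGGG'
  8F -> 'FFFFFFFF'
  3G -> 'GGG'
  7F -> 'FFFFFFF'
  3F -> 'FFF'
  8G -> 'GGGGGGGG'

Decoded = FFFFFFFFGGGGGGGFFFFFFFFGGGFFFFFFFFFFGGGGGGGG


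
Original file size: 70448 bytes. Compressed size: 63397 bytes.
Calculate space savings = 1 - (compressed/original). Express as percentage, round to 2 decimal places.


ratio = compressed/original = 63397/70448 = 0.899912
savings = 1 - ratio = 1 - 0.899912 = 0.100088
as a percentage: 0.100088 * 100 = 10.01%

Space savings = 1 - 63397/70448 = 10.01%


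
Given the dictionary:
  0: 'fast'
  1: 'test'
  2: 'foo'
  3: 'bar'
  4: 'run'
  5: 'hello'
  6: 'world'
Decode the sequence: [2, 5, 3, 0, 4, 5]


Look up each index in the dictionary:
  2 -> 'foo'
  5 -> 'hello'
  3 -> 'bar'
  0 -> 'fast'
  4 -> 'run'
  5 -> 'hello'

Decoded: "foo hello bar fast run hello"


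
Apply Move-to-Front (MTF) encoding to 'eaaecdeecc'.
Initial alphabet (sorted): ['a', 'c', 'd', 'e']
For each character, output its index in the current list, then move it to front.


MTF encoding:
'e': index 3 in ['a', 'c', 'd', 'e'] -> ['e', 'a', 'c', 'd']
'a': index 1 in ['e', 'a', 'c', 'd'] -> ['a', 'e', 'c', 'd']
'a': index 0 in ['a', 'e', 'c', 'd'] -> ['a', 'e', 'c', 'd']
'e': index 1 in ['a', 'e', 'c', 'd'] -> ['e', 'a', 'c', 'd']
'c': index 2 in ['e', 'a', 'c', 'd'] -> ['c', 'e', 'a', 'd']
'd': index 3 in ['c', 'e', 'a', 'd'] -> ['d', 'c', 'e', 'a']
'e': index 2 in ['d', 'c', 'e', 'a'] -> ['e', 'd', 'c', 'a']
'e': index 0 in ['e', 'd', 'c', 'a'] -> ['e', 'd', 'c', 'a']
'c': index 2 in ['e', 'd', 'c', 'a'] -> ['c', 'e', 'd', 'a']
'c': index 0 in ['c', 'e', 'd', 'a'] -> ['c', 'e', 'd', 'a']


Output: [3, 1, 0, 1, 2, 3, 2, 0, 2, 0]


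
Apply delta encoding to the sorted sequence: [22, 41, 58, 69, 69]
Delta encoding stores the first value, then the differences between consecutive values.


First value: 22
Deltas:
  41 - 22 = 19
  58 - 41 = 17
  69 - 58 = 11
  69 - 69 = 0


Delta encoded: [22, 19, 17, 11, 0]


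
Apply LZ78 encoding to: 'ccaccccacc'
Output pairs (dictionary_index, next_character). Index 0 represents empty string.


LZ78 encoding steps:
Dictionary: {0: ''}
Step 1: w='' (idx 0), next='c' -> output (0, 'c'), add 'c' as idx 1
Step 2: w='c' (idx 1), next='a' -> output (1, 'a'), add 'ca' as idx 2
Step 3: w='c' (idx 1), next='c' -> output (1, 'c'), add 'cc' as idx 3
Step 4: w='cc' (idx 3), next='a' -> output (3, 'a'), add 'cca' as idx 4
Step 5: w='cc' (idx 3), end of input -> output (3, '')


Encoded: [(0, 'c'), (1, 'a'), (1, 'c'), (3, 'a'), (3, '')]


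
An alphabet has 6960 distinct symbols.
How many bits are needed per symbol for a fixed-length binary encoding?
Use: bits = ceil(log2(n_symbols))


log2(6960) = 12.7649
Bracket: 2^12 = 4096 < 6960 <= 2^13 = 8192
So ceil(log2(6960)) = 13

bits = ceil(log2(6960)) = ceil(12.7649) = 13 bits


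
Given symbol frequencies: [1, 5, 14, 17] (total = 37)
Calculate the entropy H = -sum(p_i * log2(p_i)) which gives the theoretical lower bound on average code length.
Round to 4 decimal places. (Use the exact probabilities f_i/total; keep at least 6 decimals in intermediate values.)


Per-symbol terms -p_i * log2(p_i) with p_i = f_i/37:
  p = 1/37 = 0.027027: log2(p) = -5.209453, -p*log2(p) = 0.140796
  p = 5/37 = 0.135135: log2(p) = -2.887525, -p*log2(p) = 0.390206
  p = 14/37 = 0.378378: log2(p) = -1.402098, -p*log2(p) = 0.530524
  p = 17/37 = 0.459459: log2(p) = -1.121991, -p*log2(p) = 0.515509
H = 0.140796 + 0.390206 + 0.530524 + 0.515509 = 1.577035

H = 1.577 bits/symbol


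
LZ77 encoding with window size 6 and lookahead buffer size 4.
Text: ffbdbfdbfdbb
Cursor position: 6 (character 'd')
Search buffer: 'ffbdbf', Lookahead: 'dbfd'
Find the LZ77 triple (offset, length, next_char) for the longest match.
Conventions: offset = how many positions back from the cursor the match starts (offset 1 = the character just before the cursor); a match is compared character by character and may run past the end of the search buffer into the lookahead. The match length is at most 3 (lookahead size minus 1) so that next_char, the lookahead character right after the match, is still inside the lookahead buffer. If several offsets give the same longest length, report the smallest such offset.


Try each offset into the search buffer:
  offset=1 (pos 5, char 'f'): match length 0
  offset=2 (pos 4, char 'b'): match length 0
  offset=3 (pos 3, char 'd'): match length 3
  offset=4 (pos 2, char 'b'): match length 0
  offset=5 (pos 1, char 'f'): match length 0
  offset=6 (pos 0, char 'f'): match length 0
Longest match has length 3 at offset 3.
next_char = character at position 6 + 3 = 9 -> 'd'

Best match: offset=3, length=3 (matching 'dbf' starting at position 3)
LZ77 triple: (3, 3, 'd')


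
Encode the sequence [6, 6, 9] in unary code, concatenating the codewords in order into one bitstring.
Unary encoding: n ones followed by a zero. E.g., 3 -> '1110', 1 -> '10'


Encode each number as n ones followed by a terminating 0:
  6 -> 1111110 (7 bits)
  6 -> 1111110 (7 bits)
  9 -> 1111111110 (10 bits)
Total length = 7 + 7 + 10 = 24 bits.

Unary([6, 6, 9]) = 111111011111101111111110 (24 bits)


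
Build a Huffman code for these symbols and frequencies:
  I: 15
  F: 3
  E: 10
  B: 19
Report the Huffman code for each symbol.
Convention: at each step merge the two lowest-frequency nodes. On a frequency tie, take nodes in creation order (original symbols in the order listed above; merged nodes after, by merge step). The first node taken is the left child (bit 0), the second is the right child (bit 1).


Huffman tree construction:
Step 1: Merge F(3) + E(10) = 13
Step 2: Merge (F+E)(13) + I(15) = 28
Step 3: Merge B(19) + ((F+E)+I)(28) = 47
Read each symbol's code off the tree from the root (left child = 0, right child = 1).

Codes:
  I: 11 (length 2)
  F: 100 (length 3)
  E: 101 (length 3)
  B: 0 (length 1)
Average code length: 88/47 = 1.8723 bits/symbol


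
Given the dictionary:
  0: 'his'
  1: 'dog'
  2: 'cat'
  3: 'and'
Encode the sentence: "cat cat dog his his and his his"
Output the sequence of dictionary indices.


Look up each word in the dictionary:
  'cat' -> 2
  'cat' -> 2
  'dog' -> 1
  'his' -> 0
  'his' -> 0
  'and' -> 3
  'his' -> 0
  'his' -> 0

Encoded: [2, 2, 1, 0, 0, 3, 0, 0]


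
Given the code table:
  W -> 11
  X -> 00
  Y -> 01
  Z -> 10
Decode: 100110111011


Decoding:
10 -> Z
01 -> Y
10 -> Z
11 -> W
10 -> Z
11 -> W


Result: ZYZWZW


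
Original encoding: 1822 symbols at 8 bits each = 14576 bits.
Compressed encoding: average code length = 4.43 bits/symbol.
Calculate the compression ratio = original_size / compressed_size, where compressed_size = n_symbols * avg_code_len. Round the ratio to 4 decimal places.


original_size = n_symbols * orig_bits = 1822 * 8 = 14576 bits
compressed_size = n_symbols * avg_code_len = 1822 * 4.43 = 8071.46 bits
ratio = original_size / compressed_size = 14576 / 8071.46 = 1.8059

Compression ratio = 1.8059


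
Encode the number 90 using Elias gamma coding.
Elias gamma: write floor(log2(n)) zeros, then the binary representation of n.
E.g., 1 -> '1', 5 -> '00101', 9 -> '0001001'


num_bits = floor(log2(90)) + 1 = 7
leading_zeros = num_bits - 1 = 6
binary(90) = 1011010

Elias gamma(90) = '000000' + '1011010' = 0000001011010 (13 bits)


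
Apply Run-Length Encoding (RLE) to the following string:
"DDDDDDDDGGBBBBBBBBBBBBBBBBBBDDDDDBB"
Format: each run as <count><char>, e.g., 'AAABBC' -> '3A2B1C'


Scanning runs left to right:
  i=0: run of 'D' x 8 -> '8D'
  i=8: run of 'G' x 2 -> '2G'
  i=10: run of 'B' x 18 -> '18B'
  i=28: run of 'D' x 5 -> '5D'
  i=33: run of 'B' x 2 -> '2B'

RLE = 8D2G18B5D2B


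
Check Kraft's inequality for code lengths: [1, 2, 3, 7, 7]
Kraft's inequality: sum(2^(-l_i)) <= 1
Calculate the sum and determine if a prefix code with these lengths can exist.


Sum = 2^(-1) + 2^(-2) + 2^(-3) + 2^(-7) + 2^(-7)
    = 0.5 + 0.25 + 0.125 + 0.0078125 + 0.0078125
    = 114/128 = 0.890625
Since 0.890625 <= 1, Kraft's inequality IS satisfied.
A prefix code with these lengths CAN exist.

Kraft sum = 0.890625. Satisfied.


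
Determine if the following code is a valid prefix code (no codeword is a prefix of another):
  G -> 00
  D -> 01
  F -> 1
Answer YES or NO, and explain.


Checking each pair (does one codeword prefix another?):
  G='00' vs D='01': no prefix
  G='00' vs F='1': no prefix
  D='01' vs G='00': no prefix
  D='01' vs F='1': no prefix
  F='1' vs G='00': no prefix
  F='1' vs D='01': no prefix
No violation found over all pairs.

YES -- this is a valid prefix code. No codeword is a prefix of any other codeword.


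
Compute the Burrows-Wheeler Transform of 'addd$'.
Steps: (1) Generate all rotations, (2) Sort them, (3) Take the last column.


Rotations (sorted):
  0: $addd -> last char: d
  1: addd$ -> last char: $
  2: d$add -> last char: d
  3: dd$ad -> last char: d
  4: ddd$a -> last char: a


BWT = d$dda


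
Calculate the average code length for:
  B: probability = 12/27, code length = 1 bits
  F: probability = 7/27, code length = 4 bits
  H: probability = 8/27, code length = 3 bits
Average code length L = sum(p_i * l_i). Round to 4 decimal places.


Weighted contributions p_i * l_i:
  B: (12/27) * 1 = 12/27
  F: (7/27) * 4 = 28/27
  H: (8/27) * 3 = 24/27
Sum = (12 + 28 + 24)/27 = 64/27

L = 64/27 = 2.3704 bits/symbol


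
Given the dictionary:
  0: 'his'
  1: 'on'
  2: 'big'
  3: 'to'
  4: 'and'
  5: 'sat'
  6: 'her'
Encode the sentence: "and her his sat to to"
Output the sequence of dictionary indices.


Look up each word in the dictionary:
  'and' -> 4
  'her' -> 6
  'his' -> 0
  'sat' -> 5
  'to' -> 3
  'to' -> 3

Encoded: [4, 6, 0, 5, 3, 3]


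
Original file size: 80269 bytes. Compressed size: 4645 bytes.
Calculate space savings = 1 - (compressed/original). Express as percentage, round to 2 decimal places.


ratio = compressed/original = 4645/80269 = 0.057868
savings = 1 - ratio = 1 - 0.057868 = 0.942132
as a percentage: 0.942132 * 100 = 94.21%

Space savings = 1 - 4645/80269 = 94.21%


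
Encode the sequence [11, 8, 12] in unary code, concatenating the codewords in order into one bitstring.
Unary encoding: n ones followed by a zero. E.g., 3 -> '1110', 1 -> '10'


Encode each number as n ones followed by a terminating 0:
  11 -> 111111111110 (12 bits)
  8 -> 111111110 (9 bits)
  12 -> 1111111111110 (13 bits)
Total length = 12 + 9 + 13 = 34 bits.

Unary([11, 8, 12]) = 1111111111101111111101111111111110 (34 bits)


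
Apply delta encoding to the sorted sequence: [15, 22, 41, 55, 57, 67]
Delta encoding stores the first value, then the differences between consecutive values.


First value: 15
Deltas:
  22 - 15 = 7
  41 - 22 = 19
  55 - 41 = 14
  57 - 55 = 2
  67 - 57 = 10


Delta encoded: [15, 7, 19, 14, 2, 10]


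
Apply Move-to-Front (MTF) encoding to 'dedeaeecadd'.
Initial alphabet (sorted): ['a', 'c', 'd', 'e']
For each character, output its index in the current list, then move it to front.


MTF encoding:
'd': index 2 in ['a', 'c', 'd', 'e'] -> ['d', 'a', 'c', 'e']
'e': index 3 in ['d', 'a', 'c', 'e'] -> ['e', 'd', 'a', 'c']
'd': index 1 in ['e', 'd', 'a', 'c'] -> ['d', 'e', 'a', 'c']
'e': index 1 in ['d', 'e', 'a', 'c'] -> ['e', 'd', 'a', 'c']
'a': index 2 in ['e', 'd', 'a', 'c'] -> ['a', 'e', 'd', 'c']
'e': index 1 in ['a', 'e', 'd', 'c'] -> ['e', 'a', 'd', 'c']
'e': index 0 in ['e', 'a', 'd', 'c'] -> ['e', 'a', 'd', 'c']
'c': index 3 in ['e', 'a', 'd', 'c'] -> ['c', 'e', 'a', 'd']
'a': index 2 in ['c', 'e', 'a', 'd'] -> ['a', 'c', 'e', 'd']
'd': index 3 in ['a', 'c', 'e', 'd'] -> ['d', 'a', 'c', 'e']
'd': index 0 in ['d', 'a', 'c', 'e'] -> ['d', 'a', 'c', 'e']


Output: [2, 3, 1, 1, 2, 1, 0, 3, 2, 3, 0]
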